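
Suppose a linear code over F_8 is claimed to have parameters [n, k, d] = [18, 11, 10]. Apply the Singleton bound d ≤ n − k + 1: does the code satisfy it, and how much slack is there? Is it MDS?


Singleton RHS = n − k + 1 = 8, slack = -2, bound violated (no such code; not MDS).

Singleton bound: d ≤ n − k + 1.
Here n = 18, k = 11, so n − k + 1 = 8.
Given d = 10, check d ≤ 8: NO.
Slack = (n − k + 1) − d = -2.
The slack is negative: d = 10 exceeds n − k + 1 = 8 by 2, so the Singleton bound is violated and no linear [18, 11, 10]_8 code can exist. In particular it is not MDS (MDS requires d = n − k + 1 exactly).
Description: the claimed parameters are [18, 11, 10]_8; such a code would be impossible (violates the Singleton bound).


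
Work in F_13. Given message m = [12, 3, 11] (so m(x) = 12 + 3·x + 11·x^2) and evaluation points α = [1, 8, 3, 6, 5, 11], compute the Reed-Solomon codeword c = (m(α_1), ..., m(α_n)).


c = [0, 12, 3, 10, 3, 11]

Message polynomial: m(x) = 12 + 3·x + 11·x^2 (mod 13).
For each evaluation point α_i, compute m(α_i) mod 13:
  α_1 = 1: Horner steps 11 → 1 → 0, so m(1) = 0.
  α_2 = 8: Horner steps 11 → 0 → 12, so m(8) = 12.
  α_3 = 3: Horner steps 11 → 10 → 3, so m(3) = 3.
  α_4 = 6: Horner steps 11 → 4 → 10, so m(6) = 10.
  α_5 = 5: Horner steps 11 → 6 → 3, so m(5) = 3.
  α_6 = 11: Horner steps 11 → 7 → 11, so m(11) = 11.
Codeword c = [0, 12, 3, 10, 3, 11] ∈ F_13^6.


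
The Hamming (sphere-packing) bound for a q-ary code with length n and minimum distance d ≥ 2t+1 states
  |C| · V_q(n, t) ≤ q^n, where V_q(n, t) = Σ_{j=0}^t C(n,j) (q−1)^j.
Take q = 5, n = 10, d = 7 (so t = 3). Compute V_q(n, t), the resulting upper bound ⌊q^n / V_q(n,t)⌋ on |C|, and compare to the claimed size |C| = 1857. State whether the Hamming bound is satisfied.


V_q(n, t) = 8441, q^n = 9765625, Hamming bound = 1156, |C| = 1857 > bound (violated).

Step 1: Compute V_q(n, t) = Σ_{j=0}^3 C(n, j) (q−1)^j.
  j = 0: C(10,0)·(4)^0 = 1·1 = 1.
  j = 1: C(10,1)·(4)^1 = 10·4 = 40.
  j = 2: C(10,2)·(4)^2 = 45·16 = 720.
  j = 3: C(10,3)·(4)^3 = 120·64 = 7680.
  V_q(n, t) = 1 + 40 + 720 + 7680 = 8441.
Step 2: q^n = 5^10 = 9765625.
Step 3: Hamming bound ⌊q^n / V_q(n,t)⌋ = ⌊9765625/8441⌋ = 1156.
Step 4: Compare |C| = 1857 to 1156: violated.
The claimed |C| lies above the Hamming bound, so no 5-ary code of length 10 with d ≥ 7 can have 1857 codewords.


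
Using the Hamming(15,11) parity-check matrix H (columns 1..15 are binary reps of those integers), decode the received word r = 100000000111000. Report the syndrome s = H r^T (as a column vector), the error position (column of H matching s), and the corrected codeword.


s = (1, 1, 0, 0)^T, error position = 12, corrected codeword c = 100000000110000

Compute s = H r^T mod 2 one row at a time:
  s_1 = 0 + 0 + 1 + 1 + 1 + 0 + 0 + 0 = 3 ≡ 1 (mod 2).
  s_2 = 0 + 0 + 0 + 0 + 1 + 0 + 0 + 0 = 1 ≡ 1 (mod 2).
  s_3 = 0 + 0 + 0 + 0 + 1 + 1 + 0 + 0 = 2 ≡ 0 (mod 2).
  s_4 = 1 + 0 + 0 + 0 + 0 + 1 + 0 + 0 = 2 ≡ 0 (mod 2).
s = (1, 1, 0, 0)^T — this equals column 12 of H (binary 1100), so error is at position 12.
Correct: flip bit 12 of r = 100000000111000 to get c = 100000000110000.


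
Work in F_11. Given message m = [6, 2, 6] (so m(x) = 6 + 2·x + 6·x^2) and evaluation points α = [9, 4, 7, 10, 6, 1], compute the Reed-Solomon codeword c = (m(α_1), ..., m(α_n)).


c = [4, 0, 6, 10, 3, 3]

Message polynomial: m(x) = 6 + 2·x + 6·x^2 (mod 11).
For each evaluation point α_i, compute m(α_i) mod 11:
  α_1 = 9: Horner steps 6 → 1 → 4, so m(9) = 4.
  α_2 = 4: Horner steps 6 → 4 → 0, so m(4) = 0.
  α_3 = 7: Horner steps 6 → 0 → 6, so m(7) = 6.
  α_4 = 10: Horner steps 6 → 7 → 10, so m(10) = 10.
  α_5 = 6: Horner steps 6 → 5 → 3, so m(6) = 3.
  α_6 = 1: Horner steps 6 → 8 → 3, so m(1) = 3.
Codeword c = [4, 0, 6, 10, 3, 3] ∈ F_11^6.


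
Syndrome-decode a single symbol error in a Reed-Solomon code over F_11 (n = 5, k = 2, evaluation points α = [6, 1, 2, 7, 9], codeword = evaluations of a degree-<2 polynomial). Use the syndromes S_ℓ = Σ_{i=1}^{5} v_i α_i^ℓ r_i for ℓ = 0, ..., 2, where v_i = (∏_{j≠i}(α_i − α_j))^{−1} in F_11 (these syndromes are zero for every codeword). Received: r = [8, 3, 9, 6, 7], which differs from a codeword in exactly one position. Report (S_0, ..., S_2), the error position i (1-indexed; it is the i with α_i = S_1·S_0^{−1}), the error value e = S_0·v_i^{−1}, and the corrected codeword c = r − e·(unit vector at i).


S = (6, 3, 7), error at position 1, error magnitude e = 8, c = [0, 3, 9, 6, 7].

Step 1: column multipliers v_i = (∏_{j≠i}(α_i − α_j))^{−1} mod 11.
  i = 1 (α = 6): (6−1)(6−2)(6−7)(6−9) = 5·4·(−1)·(−3) = 60 ≡ 5, so v_1 = 5^{−1} = 9 (mod 11).
  i = 2 (α = 1): (1−6)(1−2)(1−7)(1−9) = (−5)·(−1)·(−6)·(−8) = 240 ≡ 9, so v_2 = 9^{−1} = 5 (mod 11).
  i = 3 (α = 2): (2−6)(2−1)(2−7)(2−9) = (−4)·1·(−5)·(−7) = −140 ≡ 3, so v_3 = 3^{−1} = 4 (mod 11).
  i = 4 (α = 7): (7−6)(7−1)(7−2)(7−9) = 1·6·5·(−2) = −60 ≡ 6, so v_4 = 6^{−1} = 2 (mod 11).
  i = 5 (α = 9): (9−6)(9−1)(9−2)(9−7) = 3·8·7·2 = 336 ≡ 6, so v_5 = 6^{−1} = 2 (mod 11).
  v = [9, 5, 4, 2, 2].
Step 2: syndromes of r = [8, 3, 9, 6, 7] (all sums mod 11).
  S_0 = Σ v_i r_i = 9·8 + 5·3 + 4·9 + 2·6 + 2·7 = 149 ≡ 6.
  S_1 = Σ v_i α_i r_i = 9·6·8 + 5·1·3 + 4·2·9 + 2·7·6 + 2·9·7 = 729 ≡ 3.
  α_i^2 mod 11 = [3, 1, 4, 5, 4].
  S_2 = Σ v_i α_i^2 r_i = 9·3·8 + 5·1·3 + 4·4·9 + 2·5·6 + 2·4·7 = 491 ≡ 7.
  S = (6, 3, 7) ≠ 0, so r is not a codeword (an error is present).
Step 3: locate the error. For a single error e at position i, S_ℓ = v_i·e·α_i^ℓ, so α_err = S_1/S_0.
  S_0^{−1} = 6^{−1} = 2 (mod 11), so α_err = 3·2 = 6 ≡ 6 = α_1. Error position i = 1.
  Consistency check: S_2/S_1 = 7·4 = 28 ≡ 6 = α_err ✓ (single-error assumption holds).
Step 4: error magnitude e = S_0/v_1 = S_0·∏_{j≠1}(α_1 − α_j) = 6·5 = 30 ≡ 8 (mod 11).
Step 5: correct position 1: c_1 = r_1 − e = 8 − 8 ≡ 0 (mod 11). Hence c = [0, 3, 9, 6, 7].
  Check: interpolating c through the α_i gives m(x) = 8 + 6·x (degree < 2) with m(α_i) = c_i for every i, so c is indeed a codeword.


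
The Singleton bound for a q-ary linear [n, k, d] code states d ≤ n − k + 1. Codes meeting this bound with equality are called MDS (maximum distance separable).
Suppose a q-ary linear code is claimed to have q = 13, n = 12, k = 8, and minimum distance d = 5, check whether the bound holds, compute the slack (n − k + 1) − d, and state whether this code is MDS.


Singleton RHS = n − k + 1 = 5, slack = 0, bound satisfied, MDS.

Singleton bound: d ≤ n − k + 1.
Here n = 12, k = 8, so n − k + 1 = 5.
Given d = 5, check d ≤ 5: YES.
Slack = (n − k + 1) − d = 0.
The code is MDS (slack = 0).
Description: the claimed parameters are [12, 8, 5]_13; such a code would be MDS (meets Singleton bound).


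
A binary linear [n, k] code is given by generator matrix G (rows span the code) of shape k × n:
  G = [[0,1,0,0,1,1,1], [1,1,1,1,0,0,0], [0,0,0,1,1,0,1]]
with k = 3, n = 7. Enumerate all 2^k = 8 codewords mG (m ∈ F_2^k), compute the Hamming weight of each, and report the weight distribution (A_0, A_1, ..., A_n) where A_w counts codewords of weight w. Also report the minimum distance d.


Weight distribution: A_0 = 1, A_3 = 3, A_4 = 2, A_5 = 1, A_6 = 1. Minimum distance d = 3.

Enumerate all 2^3 = 8 messages m ∈ F_2^3.
For each, compute codeword c = mG in F_2^7, then tally its weight.
  m = 000 → c = 0000000, weight = 0.
  m = 100 → c = 0100111, weight = 4.
  m = 010 → c = 1111000, weight = 4.
  m = 110 → c = 1011111, weight = 6.
  m = 001 → c = 0001101, weight = 3.
  m = 101 → c = 0101010, weight = 3.
  m = 011 → c = 1110101, weight = 5.
  m = 111 → c = 1010010, weight = 3.
Tally weights:
  weight 0: 1 codewords.
  weight 3: 3 codewords.
  weight 4: 2 codewords.
  weight 5: 1 codewords.
  weight 6: 1 codewords.
Minimum distance d = smallest w > 0 with A_w > 0 = 3.
Sanity: Σ A_w = 8 = 2^3 = 8 ✓.


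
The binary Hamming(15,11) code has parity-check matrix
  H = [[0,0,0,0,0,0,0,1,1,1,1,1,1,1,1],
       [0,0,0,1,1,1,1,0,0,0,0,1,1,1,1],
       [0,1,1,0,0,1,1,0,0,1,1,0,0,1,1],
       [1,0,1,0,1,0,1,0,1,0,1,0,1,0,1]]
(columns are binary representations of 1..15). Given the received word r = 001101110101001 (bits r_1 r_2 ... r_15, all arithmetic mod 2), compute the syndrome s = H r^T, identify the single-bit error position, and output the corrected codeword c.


s = (0, 1, 1, 1)^T, error position = 7, corrected codeword c = 001101010101001

Compute s = H r^T mod 2 one row at a time:
  s_1 = 1 + 0 + 1 + 0 + 1 + 0 + 0 + 1 = 4 ≡ 0 (mod 2).
  s_2 = 1 + 0 + 1 + 1 + 1 + 0 + 0 + 1 = 5 ≡ 1 (mod 2).
  s_3 = 0 + 1 + 1 + 1 + 1 + 0 + 0 + 1 = 5 ≡ 1 (mod 2).
  s_4 = 0 + 1 + 0 + 1 + 0 + 0 + 0 + 1 = 3 ≡ 1 (mod 2).
s = (0, 1, 1, 1)^T — this equals column 7 of H (binary 0111), so error is at position 7.
Correct: flip bit 7 of r = 001101110101001 to get c = 001101010101001.


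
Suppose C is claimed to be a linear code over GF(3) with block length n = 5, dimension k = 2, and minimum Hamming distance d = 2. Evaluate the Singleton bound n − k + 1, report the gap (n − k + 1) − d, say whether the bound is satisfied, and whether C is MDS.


Singleton RHS = n − k + 1 = 4, slack = 2, bound satisfied, not MDS.

Singleton bound: d ≤ n − k + 1.
Here n = 5, k = 2, so n − k + 1 = 4.
Given d = 2, check d ≤ 4: YES.
Slack = (n − k + 1) − d = 2.
The code is NOT MDS (slack = 2 > 0).
Description: the claimed parameters are [5, 2, 2]_3; such a code would be non-MDS.


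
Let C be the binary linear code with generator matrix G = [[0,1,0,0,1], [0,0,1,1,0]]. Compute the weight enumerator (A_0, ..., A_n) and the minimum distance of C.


Weight distribution: A_0 = 1, A_2 = 2, A_4 = 1. Minimum distance d = 2.

Enumerate all 2^2 = 4 messages m ∈ F_2^2.
For each, compute codeword c = mG in F_2^5, then tally its weight.
  m = 00 → c = 00000, weight = 0.
  m = 10 → c = 01001, weight = 2.
  m = 01 → c = 00110, weight = 2.
  m = 11 → c = 01111, weight = 4.
Tally weights:
  weight 0: 1 codewords.
  weight 2: 2 codewords.
  weight 4: 1 codewords.
Minimum distance d = smallest w > 0 with A_w > 0 = 2.
Sanity: Σ A_w = 4 = 2^2 = 4 ✓.


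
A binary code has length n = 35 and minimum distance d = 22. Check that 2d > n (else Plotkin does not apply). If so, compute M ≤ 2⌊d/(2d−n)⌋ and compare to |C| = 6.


Plotkin bound M ≤ 4; given |C| = 6 > bound (violated).

Check applicability: 2d = 44, n = 35.
2d − n = 9 > 0, so Plotkin applies.
Compute d/(2d−n) = 22/9 ≈ 2.4444.
⌊d/(2d−n)⌋ = 2.
Plotkin bound: M ≤ 2·2 = 4.
Given |C| = 6, check: VIOLATED.
This |C| is above the Plotkin bound, so no binary code with n = 35, d = 22 and 6 codewords exists.


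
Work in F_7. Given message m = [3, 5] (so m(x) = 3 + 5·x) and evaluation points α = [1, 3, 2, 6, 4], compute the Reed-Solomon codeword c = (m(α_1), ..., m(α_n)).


c = [1, 4, 6, 5, 2]

Message polynomial: m(x) = 3 + 5·x (mod 7).
For each evaluation point α_i, compute m(α_i) mod 7:
  α_1 = 1: Horner steps 5 → 1, so m(1) = 1.
  α_2 = 3: Horner steps 5 → 4, so m(3) = 4.
  α_3 = 2: Horner steps 5 → 6, so m(2) = 6.
  α_4 = 6: Horner steps 5 → 5, so m(6) = 5.
  α_5 = 4: Horner steps 5 → 2, so m(4) = 2.
Codeword c = [1, 4, 6, 5, 2] ∈ F_7^5.


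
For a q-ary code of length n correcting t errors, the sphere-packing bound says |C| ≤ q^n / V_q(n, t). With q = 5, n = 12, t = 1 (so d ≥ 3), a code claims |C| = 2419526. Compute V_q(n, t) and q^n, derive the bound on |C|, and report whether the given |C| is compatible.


V_q(n, t) = 49, q^n = 244140625, Hamming bound = 4982461, |C| = 2419526 ≤ bound (satisfied).

Step 1: Compute V_q(n, t) = Σ_{j=0}^1 C(n, j) (q−1)^j.
  j = 0: C(12,0)·(4)^0 = 1·1 = 1.
  j = 1: C(12,1)·(4)^1 = 12·4 = 48.
  V_q(n, t) = 1 + 48 = 49.
Step 2: q^n = 5^12 = 244140625.
Step 3: Hamming bound ⌊q^n / V_q(n,t)⌋ = ⌊244140625/49⌋ = 4982461.
Step 4: Compare |C| = 2419526 to 4982461: satisfied.
The claimed |C| lies below the Hamming bound.


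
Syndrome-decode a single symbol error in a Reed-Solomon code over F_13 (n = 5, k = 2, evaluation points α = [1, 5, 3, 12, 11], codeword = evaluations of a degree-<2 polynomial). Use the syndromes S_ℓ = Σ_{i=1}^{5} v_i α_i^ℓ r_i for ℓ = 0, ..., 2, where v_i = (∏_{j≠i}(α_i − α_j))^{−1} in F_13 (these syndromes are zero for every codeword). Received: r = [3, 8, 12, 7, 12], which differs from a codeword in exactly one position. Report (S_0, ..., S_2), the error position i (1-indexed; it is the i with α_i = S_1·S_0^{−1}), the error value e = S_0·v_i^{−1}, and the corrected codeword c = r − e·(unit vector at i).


S = (3, 7, 12), error at position 5, error magnitude e = 3, c = [3, 8, 12, 7, 9].

Step 1: column multipliers v_i = (∏_{j≠i}(α_i − α_j))^{−1} mod 13.
  i = 1 (α = 1): (1−5)(1−3)(1−12)(1−11) = (−4)·(−2)·(−11)·(−10) = 880 ≡ 9, so v_1 = 9^{−1} = 3 (mod 13).
  i = 2 (α = 5): (5−1)(5−3)(5−12)(5−11) = 4·2·(−7)·(−6) = 336 ≡ 11, so v_2 = 11^{−1} = 6 (mod 13).
  i = 3 (α = 3): (3−1)(3−5)(3−12)(3−11) = 2·(−2)·(−9)·(−8) = −288 ≡ 11, so v_3 = 11^{−1} = 6 (mod 13).
  i = 4 (α = 12): (12−1)(12−5)(12−3)(12−11) = 11·7·9·1 = 693 ≡ 4, so v_4 = 4^{−1} = 10 (mod 13).
  i = 5 (α = 11): (11−1)(11−5)(11−3)(11−12) = 10·6·8·(−1) = −480 ≡ 1, so v_5 = 1^{−1} = 1 (mod 13).
  v = [3, 6, 6, 10, 1].
Step 2: syndromes of r = [3, 8, 12, 7, 12] (all sums mod 13).
  S_0 = Σ v_i r_i = 3·3 + 6·8 + 6·12 + 10·7 + 1·12 = 211 ≡ 3.
  S_1 = Σ v_i α_i r_i = 3·1·3 + 6·5·8 + 6·3·12 + 10·12·7 + 1·11·12 = 1437 ≡ 7.
  α_i^2 mod 13 = [1, 12, 9, 1, 4].
  S_2 = Σ v_i α_i^2 r_i = 3·1·3 + 6·12·8 + 6·9·12 + 10·1·7 + 1·4·12 = 1351 ≡ 12.
  S = (3, 7, 12) ≠ 0, so r is not a codeword (an error is present).
Step 3: locate the error. For a single error e at position i, S_ℓ = v_i·e·α_i^ℓ, so α_err = S_1/S_0.
  S_0^{−1} = 3^{−1} = 9 (mod 13), so α_err = 7·9 = 63 ≡ 11 = α_5. Error position i = 5.
  Consistency check: S_2/S_1 = 12·2 = 24 ≡ 11 = α_err ✓ (single-error assumption holds).
Step 4: error magnitude e = S_0/v_5 = S_0·∏_{j≠5}(α_5 − α_j) = 3·1 = 3 ≡ 3 (mod 13).
Step 5: correct position 5: c_5 = r_5 − e = 12 − 3 ≡ 9 (mod 13). Hence c = [3, 8, 12, 7, 9].
  Check: interpolating c through the α_i gives m(x) = 5 + 11·x (degree < 2) with m(α_i) = c_i for every i, so c is indeed a codeword.


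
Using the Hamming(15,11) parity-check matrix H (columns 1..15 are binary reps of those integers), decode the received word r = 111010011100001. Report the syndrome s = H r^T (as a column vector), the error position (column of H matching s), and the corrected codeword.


s = (0, 0, 0, 1)^T, error position = 1, corrected codeword c = 011010011100001

Compute s = H r^T mod 2 one row at a time:
  s_1 = 1 + 1 + 1 + 0 + 0 + 0 + 0 + 1 = 4 ≡ 0 (mod 2).
  s_2 = 0 + 1 + 0 + 0 + 0 + 0 + 0 + 1 = 2 ≡ 0 (mod 2).
  s_3 = 1 + 1 + 0 + 0 + 1 + 0 + 0 + 1 = 4 ≡ 0 (mod 2).
  s_4 = 1 + 1 + 1 + 0 + 1 + 0 + 0 + 1 = 5 ≡ 1 (mod 2).
s = (0, 0, 0, 1)^T — this equals column 1 of H (binary 0001), so error is at position 1.
Correct: flip bit 1 of r = 111010011100001 to get c = 011010011100001.


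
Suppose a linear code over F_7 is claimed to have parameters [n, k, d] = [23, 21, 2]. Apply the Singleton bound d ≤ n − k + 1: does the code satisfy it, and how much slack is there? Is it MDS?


Singleton RHS = n − k + 1 = 3, slack = 1, bound satisfied, not MDS.

Singleton bound: d ≤ n − k + 1.
Here n = 23, k = 21, so n − k + 1 = 3.
Given d = 2, check d ≤ 3: YES.
Slack = (n − k + 1) − d = 1.
The code is NOT MDS (slack = 1 > 0).
Description: the claimed parameters are [23, 21, 2]_7; such a code would be non-MDS.


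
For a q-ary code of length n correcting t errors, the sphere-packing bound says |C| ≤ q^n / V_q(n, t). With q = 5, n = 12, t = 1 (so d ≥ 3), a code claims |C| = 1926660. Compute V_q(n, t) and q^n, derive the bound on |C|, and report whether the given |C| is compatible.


V_q(n, t) = 49, q^n = 244140625, Hamming bound = 4982461, |C| = 1926660 ≤ bound (satisfied).

Step 1: Compute V_q(n, t) = Σ_{j=0}^1 C(n, j) (q−1)^j.
  j = 0: C(12,0)·(4)^0 = 1·1 = 1.
  j = 1: C(12,1)·(4)^1 = 12·4 = 48.
  V_q(n, t) = 1 + 48 = 49.
Step 2: q^n = 5^12 = 244140625.
Step 3: Hamming bound ⌊q^n / V_q(n,t)⌋ = ⌊244140625/49⌋ = 4982461.
Step 4: Compare |C| = 1926660 to 4982461: satisfied.
The claimed |C| lies below the Hamming bound.


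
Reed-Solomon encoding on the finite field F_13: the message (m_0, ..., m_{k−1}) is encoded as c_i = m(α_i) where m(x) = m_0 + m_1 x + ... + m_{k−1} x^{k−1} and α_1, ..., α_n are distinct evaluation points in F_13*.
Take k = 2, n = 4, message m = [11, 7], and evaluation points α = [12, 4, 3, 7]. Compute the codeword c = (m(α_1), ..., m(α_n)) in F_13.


c = [4, 0, 6, 8]

Message polynomial: m(x) = 11 + 7·x (mod 13).
For each evaluation point α_i, compute m(α_i) mod 13:
  α_1 = 12: Horner steps 7 → 4, so m(12) = 4.
  α_2 = 4: Horner steps 7 → 0, so m(4) = 0.
  α_3 = 3: Horner steps 7 → 6, so m(3) = 6.
  α_4 = 7: Horner steps 7 → 8, so m(7) = 8.
Codeword c = [4, 0, 6, 8] ∈ F_13^4.


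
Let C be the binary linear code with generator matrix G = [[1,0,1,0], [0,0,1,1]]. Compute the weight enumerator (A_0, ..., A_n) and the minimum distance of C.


Weight distribution: A_0 = 1, A_2 = 3. Minimum distance d = 2.

Enumerate all 2^2 = 4 messages m ∈ F_2^2.
For each, compute codeword c = mG in F_2^4, then tally its weight.
  m = 00 → c = 0000, weight = 0.
  m = 10 → c = 1010, weight = 2.
  m = 01 → c = 0011, weight = 2.
  m = 11 → c = 1001, weight = 2.
Tally weights:
  weight 0: 1 codewords.
  weight 2: 3 codewords.
Minimum distance d = smallest w > 0 with A_w > 0 = 2.
Sanity: Σ A_w = 4 = 2^2 = 4 ✓.


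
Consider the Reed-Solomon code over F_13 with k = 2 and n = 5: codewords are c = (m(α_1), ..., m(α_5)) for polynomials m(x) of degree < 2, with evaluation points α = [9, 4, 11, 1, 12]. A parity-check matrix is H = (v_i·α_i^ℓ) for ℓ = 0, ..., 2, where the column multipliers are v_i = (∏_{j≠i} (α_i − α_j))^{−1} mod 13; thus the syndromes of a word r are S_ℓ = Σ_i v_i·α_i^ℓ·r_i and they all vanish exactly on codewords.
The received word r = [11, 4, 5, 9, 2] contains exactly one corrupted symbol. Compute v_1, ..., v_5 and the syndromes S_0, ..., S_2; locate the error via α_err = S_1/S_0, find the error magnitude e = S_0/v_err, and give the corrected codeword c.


S = (6, 11, 5), error at position 2, error magnitude e = 4, c = [11, 0, 5, 9, 2].

Step 1: column multipliers v_i = (∏_{j≠i}(α_i − α_j))^{−1} mod 13.
  i = 1 (α = 9): (9−4)(9−11)(9−1)(9−12) = 5·(−2)·8·(−3) = 240 ≡ 6, so v_1 = 6^{−1} = 11 (mod 13).
  i = 2 (α = 4): (4−9)(4−11)(4−1)(4−12) = (−5)·(−7)·3·(−8) = −840 ≡ 5, so v_2 = 5^{−1} = 8 (mod 13).
  i = 3 (α = 11): (11−9)(11−4)(11−1)(11−12) = 2·7·10·(−1) = −140 ≡ 3, so v_3 = 3^{−1} = 9 (mod 13).
  i = 4 (α = 1): (1−9)(1−4)(1−11)(1−12) = (−8)·(−3)·(−10)·(−11) = 2640 ≡ 1, so v_4 = 1^{−1} = 1 (mod 13).
  i = 5 (α = 12): (12−9)(12−4)(12−11)(12−1) = 3·8·1·11 = 264 ≡ 4, so v_5 = 4^{−1} = 10 (mod 13).
  v = [11, 8, 9, 1, 10].
Step 2: syndromes of r = [11, 4, 5, 9, 2] (all sums mod 13).
  S_0 = Σ v_i r_i = 11·11 + 8·4 + 9·5 + 1·9 + 10·2 = 227 ≡ 6.
  S_1 = Σ v_i α_i r_i = 11·9·11 + 8·4·4 + 9·11·5 + 1·1·9 + 10·12·2 = 1961 ≡ 11.
  α_i^2 mod 13 = [3, 3, 4, 1, 1].
  S_2 = Σ v_i α_i^2 r_i = 11·3·11 + 8·3·4 + 9·4·5 + 1·1·9 + 10·1·2 = 668 ≡ 5.
  S = (6, 11, 5) ≠ 0, so r is not a codeword (an error is present).
Step 3: locate the error. For a single error e at position i, S_ℓ = v_i·e·α_i^ℓ, so α_err = S_1/S_0.
  S_0^{−1} = 6^{−1} = 11 (mod 13), so α_err = 11·11 = 121 ≡ 4 = α_2. Error position i = 2.
  Consistency check: S_2/S_1 = 5·6 = 30 ≡ 4 = α_err ✓ (single-error assumption holds).
Step 4: error magnitude e = S_0/v_2 = S_0·∏_{j≠2}(α_2 − α_j) = 6·5 = 30 ≡ 4 (mod 13).
Step 5: correct position 2: c_2 = r_2 − e = 4 − 4 ≡ 0 (mod 13). Hence c = [11, 0, 5, 9, 2].
  Check: interpolating c through the α_i gives m(x) = 12 + 10·x (degree < 2) with m(α_i) = c_i for every i, so c is indeed a codeword.


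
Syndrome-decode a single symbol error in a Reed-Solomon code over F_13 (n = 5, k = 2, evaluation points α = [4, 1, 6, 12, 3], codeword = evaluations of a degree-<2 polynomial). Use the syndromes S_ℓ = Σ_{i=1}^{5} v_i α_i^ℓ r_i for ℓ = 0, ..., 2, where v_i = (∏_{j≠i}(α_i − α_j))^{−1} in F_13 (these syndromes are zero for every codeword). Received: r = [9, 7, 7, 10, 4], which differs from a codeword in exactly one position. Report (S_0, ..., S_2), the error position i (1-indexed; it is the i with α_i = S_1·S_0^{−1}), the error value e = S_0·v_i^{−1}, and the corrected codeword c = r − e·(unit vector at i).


S = (7, 3, 5), error at position 3, error magnitude e = 1, c = [9, 7, 6, 10, 4].

Step 1: column multipliers v_i = (∏_{j≠i}(α_i − α_j))^{−1} mod 13.
  i = 1 (α = 4): (4−1)(4−6)(4−12)(4−3) = 3·(−2)·(−8)·1 = 48 ≡ 9, so v_1 = 9^{−1} = 3 (mod 13).
  i = 2 (α = 1): (1−4)(1−6)(1−12)(1−3) = (−3)·(−5)·(−11)·(−2) = 330 ≡ 5, so v_2 = 5^{−1} = 8 (mod 13).
  i = 3 (α = 6): (6−4)(6−1)(6−12)(6−3) = 2·5·(−6)·3 = −180 ≡ 2, so v_3 = 2^{−1} = 7 (mod 13).
  i = 4 (α = 12): (12−4)(12−1)(12−6)(12−3) = 8·11·6·9 = 4752 ≡ 7, so v_4 = 7^{−1} = 2 (mod 13).
  i = 5 (α = 3): (3−4)(3−1)(3−6)(3−12) = (−1)·2·(−3)·(−9) = −54 ≡ 11, so v_5 = 11^{−1} = 6 (mod 13).
  v = [3, 8, 7, 2, 6].
Step 2: syndromes of r = [9, 7, 7, 10, 4] (all sums mod 13).
  S_0 = Σ v_i r_i = 3·9 + 8·7 + 7·7 + 2·10 + 6·4 = 176 ≡ 7.
  S_1 = Σ v_i α_i r_i = 3·4·9 + 8·1·7 + 7·6·7 + 2·12·10 + 6·3·4 = 770 ≡ 3.
  α_i^2 mod 13 = [3, 1, 10, 1, 9].
  S_2 = Σ v_i α_i^2 r_i = 3·3·9 + 8·1·7 + 7·10·7 + 2·1·10 + 6·9·4 = 863 ≡ 5.
  S = (7, 3, 5) ≠ 0, so r is not a codeword (an error is present).
Step 3: locate the error. For a single error e at position i, S_ℓ = v_i·e·α_i^ℓ, so α_err = S_1/S_0.
  S_0^{−1} = 7^{−1} = 2 (mod 13), so α_err = 3·2 = 6 ≡ 6 = α_3. Error position i = 3.
  Consistency check: S_2/S_1 = 5·9 = 45 ≡ 6 = α_err ✓ (single-error assumption holds).
Step 4: error magnitude e = S_0/v_3 = S_0·∏_{j≠3}(α_3 − α_j) = 7·2 = 14 ≡ 1 (mod 13).
Step 5: correct position 3: c_3 = r_3 − e = 7 − 1 ≡ 6 (mod 13). Hence c = [9, 7, 6, 10, 4].
  Check: interpolating c through the α_i gives m(x) = 2 + 5·x (degree < 2) with m(α_i) = c_i for every i, so c is indeed a codeword.


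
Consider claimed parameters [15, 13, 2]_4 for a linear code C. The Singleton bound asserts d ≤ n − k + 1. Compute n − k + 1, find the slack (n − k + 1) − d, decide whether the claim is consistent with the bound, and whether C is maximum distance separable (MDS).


Singleton RHS = n − k + 1 = 3, slack = 1, bound satisfied, not MDS.

Singleton bound: d ≤ n − k + 1.
Here n = 15, k = 13, so n − k + 1 = 3.
Given d = 2, check d ≤ 3: YES.
Slack = (n − k + 1) − d = 1.
The code is NOT MDS (slack = 1 > 0).
Description: the claimed parameters are [15, 13, 2]_4; such a code would be non-MDS.


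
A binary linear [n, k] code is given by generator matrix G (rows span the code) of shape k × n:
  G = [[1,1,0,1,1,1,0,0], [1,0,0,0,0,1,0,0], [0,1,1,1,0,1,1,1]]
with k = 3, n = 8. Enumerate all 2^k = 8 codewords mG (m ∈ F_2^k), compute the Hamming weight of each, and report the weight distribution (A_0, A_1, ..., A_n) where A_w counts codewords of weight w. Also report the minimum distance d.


Weight distribution: A_0 = 1, A_2 = 1, A_3 = 1, A_5 = 3, A_6 = 2. Minimum distance d = 2.

Enumerate all 2^3 = 8 messages m ∈ F_2^3.
For each, compute codeword c = mG in F_2^8, then tally its weight.
  m = 000 → c = 00000000, weight = 0.
  m = 100 → c = 11011100, weight = 5.
  m = 010 → c = 10000100, weight = 2.
  m = 110 → c = 01011000, weight = 3.
  m = 001 → c = 01110111, weight = 6.
  m = 101 → c = 10101011, weight = 5.
  m = 011 → c = 11110011, weight = 6.
  m = 111 → c = 00101111, weight = 5.
Tally weights:
  weight 0: 1 codewords.
  weight 2: 1 codewords.
  weight 3: 1 codewords.
  weight 5: 3 codewords.
  weight 6: 2 codewords.
Minimum distance d = smallest w > 0 with A_w > 0 = 2.
Sanity: Σ A_w = 8 = 2^3 = 8 ✓.


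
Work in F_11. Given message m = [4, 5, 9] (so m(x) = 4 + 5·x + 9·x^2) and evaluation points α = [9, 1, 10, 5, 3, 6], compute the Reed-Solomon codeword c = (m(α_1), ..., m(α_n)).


c = [8, 7, 8, 1, 1, 6]

Message polynomial: m(x) = 4 + 5·x + 9·x^2 (mod 11).
For each evaluation point α_i, compute m(α_i) mod 11:
  α_1 = 9: Horner steps 9 → 9 → 8, so m(9) = 8.
  α_2 = 1: Horner steps 9 → 3 → 7, so m(1) = 7.
  α_3 = 10: Horner steps 9 → 7 → 8, so m(10) = 8.
  α_4 = 5: Horner steps 9 → 6 → 1, so m(5) = 1.
  α_5 = 3: Horner steps 9 → 10 → 1, so m(3) = 1.
  α_6 = 6: Horner steps 9 → 4 → 6, so m(6) = 6.
Codeword c = [8, 7, 8, 1, 1, 6] ∈ F_11^6.


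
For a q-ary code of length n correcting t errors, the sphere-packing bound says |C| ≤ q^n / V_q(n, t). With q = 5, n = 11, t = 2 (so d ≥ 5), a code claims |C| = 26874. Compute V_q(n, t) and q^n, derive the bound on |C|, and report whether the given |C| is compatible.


V_q(n, t) = 925, q^n = 48828125, Hamming bound = 52787, |C| = 26874 ≤ bound (satisfied).

Step 1: Compute V_q(n, t) = Σ_{j=0}^2 C(n, j) (q−1)^j.
  j = 0: C(11,0)·(4)^0 = 1·1 = 1.
  j = 1: C(11,1)·(4)^1 = 11·4 = 44.
  j = 2: C(11,2)·(4)^2 = 55·16 = 880.
  V_q(n, t) = 1 + 44 + 880 = 925.
Step 2: q^n = 5^11 = 48828125.
Step 3: Hamming bound ⌊q^n / V_q(n,t)⌋ = ⌊48828125/925⌋ = 52787.
Step 4: Compare |C| = 26874 to 52787: satisfied.
The claimed |C| lies below the Hamming bound.


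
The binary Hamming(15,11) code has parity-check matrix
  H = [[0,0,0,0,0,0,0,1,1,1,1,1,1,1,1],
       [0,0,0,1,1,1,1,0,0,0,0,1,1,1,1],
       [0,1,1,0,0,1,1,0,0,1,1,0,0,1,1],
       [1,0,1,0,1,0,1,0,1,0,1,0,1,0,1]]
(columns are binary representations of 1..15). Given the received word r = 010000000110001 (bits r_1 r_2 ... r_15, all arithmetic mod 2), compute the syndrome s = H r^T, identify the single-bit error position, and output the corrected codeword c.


s = (1, 1, 0, 0)^T, error position = 12, corrected codeword c = 010000000111001

Compute s = H r^T mod 2 one row at a time:
  s_1 = 0 + 0 + 1 + 1 + 0 + 0 + 0 + 1 = 3 ≡ 1 (mod 2).
  s_2 = 0 + 0 + 0 + 0 + 0 + 0 + 0 + 1 = 1 ≡ 1 (mod 2).
  s_3 = 1 + 0 + 0 + 0 + 1 + 1 + 0 + 1 = 4 ≡ 0 (mod 2).
  s_4 = 0 + 0 + 0 + 0 + 0 + 1 + 0 + 1 = 2 ≡ 0 (mod 2).
s = (1, 1, 0, 0)^T — this equals column 12 of H (binary 1100), so error is at position 12.
Correct: flip bit 12 of r = 010000000110001 to get c = 010000000111001.


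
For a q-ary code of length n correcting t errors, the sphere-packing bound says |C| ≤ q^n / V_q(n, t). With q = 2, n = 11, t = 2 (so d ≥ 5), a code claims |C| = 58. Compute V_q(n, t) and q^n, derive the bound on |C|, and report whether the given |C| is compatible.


V_q(n, t) = 67, q^n = 2048, Hamming bound = 30, |C| = 58 > bound (violated).

Step 1: Compute V_q(n, t) = Σ_{j=0}^2 C(n, j) (q−1)^j.
  j = 0: C(11,0)·(1)^0 = 1·1 = 1.
  j = 1: C(11,1)·(1)^1 = 11·1 = 11.
  j = 2: C(11,2)·(1)^2 = 55·1 = 55.
  V_q(n, t) = 1 + 11 + 55 = 67.
Step 2: q^n = 2^11 = 2048.
Step 3: Hamming bound ⌊q^n / V_q(n,t)⌋ = ⌊2048/67⌋ = 30.
Step 4: Compare |C| = 58 to 30: violated.
The claimed |C| lies above the Hamming bound, so no 2-ary code of length 11 with d ≥ 5 can have 58 codewords.


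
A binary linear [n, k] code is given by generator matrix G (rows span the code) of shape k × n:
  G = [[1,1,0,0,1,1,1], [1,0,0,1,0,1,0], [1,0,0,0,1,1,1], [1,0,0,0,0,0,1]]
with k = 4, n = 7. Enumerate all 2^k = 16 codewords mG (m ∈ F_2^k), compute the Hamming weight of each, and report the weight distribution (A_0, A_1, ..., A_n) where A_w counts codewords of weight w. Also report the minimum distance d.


Weight distribution: A_0 = 1, A_1 = 1, A_2 = 2, A_3 = 6, A_4 = 5, A_5 = 1. Minimum distance d = 1.

Enumerate all 2^4 = 16 messages m ∈ F_2^4.
For each, compute codeword c = mG in F_2^7, then tally its weight.
  m = 0000 → c = 0000000, weight = 0.
  m = 1000 → c = 1100111, weight = 5.
  m = 0100 → c = 1001010, weight = 3.
  m = 1100 → c = 0101101, weight = 4.
  m = 0010 → c = 1000111, weight = 4.
  m = 1010 → c = 0100000, weight = 1.
  m = 0110 → c = 0001101, weight = 3.
  m = 1110 → c = 1101010, weight = 4.
  m = 0001 → c = 1000001, weight = 2.
  m = 1001 → c = 0100110, weight = 3.
  m = 0101 → c = 0001011, weight = 3.
  m = 1101 → c = 1101100, weight = 4.
  m = 0011 → c = 0000110, weight = 2.
  m = 1011 → c = 1100001, weight = 3.
  m = 0111 → c = 1001100, weight = 3.
  m = 1111 → c = 0101011, weight = 4.
Tally weights:
  weight 0: 1 codewords.
  weight 1: 1 codewords.
  weight 2: 2 codewords.
  weight 3: 6 codewords.
  weight 4: 5 codewords.
  weight 5: 1 codewords.
Minimum distance d = smallest w > 0 with A_w > 0 = 1.
Sanity: Σ A_w = 16 = 2^4 = 16 ✓.


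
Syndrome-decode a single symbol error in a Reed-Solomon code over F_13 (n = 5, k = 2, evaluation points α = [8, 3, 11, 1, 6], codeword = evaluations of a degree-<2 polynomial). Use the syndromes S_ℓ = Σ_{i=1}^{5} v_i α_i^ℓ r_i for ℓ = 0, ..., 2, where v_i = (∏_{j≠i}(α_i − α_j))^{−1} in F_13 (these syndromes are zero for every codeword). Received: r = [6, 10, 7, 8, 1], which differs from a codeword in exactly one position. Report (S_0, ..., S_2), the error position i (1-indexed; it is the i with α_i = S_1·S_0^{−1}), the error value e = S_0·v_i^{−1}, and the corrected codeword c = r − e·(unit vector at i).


S = (7, 8, 11), error at position 2, error magnitude e = 10, c = [6, 0, 7, 8, 1].

Step 1: column multipliers v_i = (∏_{j≠i}(α_i − α_j))^{−1} mod 13.
  i = 1 (α = 8): (8−3)(8−11)(8−1)(8−6) = 5·(−3)·7·2 = −210 ≡ 11, so v_1 = 11^{−1} = 6 (mod 13).
  i = 2 (α = 3): (3−8)(3−11)(3−1)(3−6) = (−5)·(−8)·2·(−3) = −240 ≡ 7, so v_2 = 7^{−1} = 2 (mod 13).
  i = 3 (α = 11): (11−8)(11−3)(11−1)(11−6) = 3·8·10·5 = 1200 ≡ 4, so v_3 = 4^{−1} = 10 (mod 13).
  i = 4 (α = 1): (1−8)(1−3)(1−11)(1−6) = (−7)·(−2)·(−10)·(−5) = 700 ≡ 11, so v_4 = 11^{−1} = 6 (mod 13).
  i = 5 (α = 6): (6−8)(6−3)(6−11)(6−1) = (−2)·3·(−5)·5 = 150 ≡ 7, so v_5 = 7^{−1} = 2 (mod 13).
  v = [6, 2, 10, 6, 2].
Step 2: syndromes of r = [6, 10, 7, 8, 1] (all sums mod 13).
  S_0 = Σ v_i r_i = 6·6 + 2·10 + 10·7 + 6·8 + 2·1 = 176 ≡ 7.
  S_1 = Σ v_i α_i r_i = 6·8·6 + 2·3·10 + 10·11·7 + 6·1·8 + 2·6·1 = 1178 ≡ 8.
  α_i^2 mod 13 = [12, 9, 4, 1, 10].
  S_2 = Σ v_i α_i^2 r_i = 6·12·6 + 2·9·10 + 10·4·7 + 6·1·8 + 2·10·1 = 960 ≡ 11.
  S = (7, 8, 11) ≠ 0, so r is not a codeword (an error is present).
Step 3: locate the error. For a single error e at position i, S_ℓ = v_i·e·α_i^ℓ, so α_err = S_1/S_0.
  S_0^{−1} = 7^{−1} = 2 (mod 13), so α_err = 8·2 = 16 ≡ 3 = α_2. Error position i = 2.
  Consistency check: S_2/S_1 = 11·5 = 55 ≡ 3 = α_err ✓ (single-error assumption holds).
Step 4: error magnitude e = S_0/v_2 = S_0·∏_{j≠2}(α_2 − α_j) = 7·7 = 49 ≡ 10 (mod 13).
Step 5: correct position 2: c_2 = r_2 − e = 10 − 10 ≡ 0 (mod 13). Hence c = [6, 0, 7, 8, 1].
  Check: interpolating c through the α_i gives m(x) = 12 + 9·x (degree < 2) with m(α_i) = c_i for every i, so c is indeed a codeword.


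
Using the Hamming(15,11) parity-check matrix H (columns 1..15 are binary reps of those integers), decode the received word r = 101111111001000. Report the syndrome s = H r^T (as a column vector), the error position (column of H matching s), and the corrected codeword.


s = (1, 1, 1, 1)^T, error position = 15, corrected codeword c = 101111111001001

Compute s = H r^T mod 2 one row at a time:
  s_1 = 1 + 1 + 0 + 0 + 1 + 0 + 0 + 0 = 3 ≡ 1 (mod 2).
  s_2 = 1 + 1 + 1 + 1 + 1 + 0 + 0 + 0 = 5 ≡ 1 (mod 2).
  s_3 = 0 + 1 + 1 + 1 + 0 + 0 + 0 + 0 = 3 ≡ 1 (mod 2).
  s_4 = 1 + 1 + 1 + 1 + 1 + 0 + 0 + 0 = 5 ≡ 1 (mod 2).
s = (1, 1, 1, 1)^T — this equals column 15 of H (binary 1111), so error is at position 15.
Correct: flip bit 15 of r = 101111111001000 to get c = 101111111001001.


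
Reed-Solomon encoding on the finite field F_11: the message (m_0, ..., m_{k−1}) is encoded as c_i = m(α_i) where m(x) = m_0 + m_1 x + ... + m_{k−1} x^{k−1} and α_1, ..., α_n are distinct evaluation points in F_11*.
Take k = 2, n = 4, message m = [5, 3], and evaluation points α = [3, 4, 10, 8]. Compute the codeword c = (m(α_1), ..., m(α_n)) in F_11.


c = [3, 6, 2, 7]

Message polynomial: m(x) = 5 + 3·x (mod 11).
For each evaluation point α_i, compute m(α_i) mod 11:
  α_1 = 3: Horner steps 3 → 3, so m(3) = 3.
  α_2 = 4: Horner steps 3 → 6, so m(4) = 6.
  α_3 = 10: Horner steps 3 → 2, so m(10) = 2.
  α_4 = 8: Horner steps 3 → 7, so m(8) = 7.
Codeword c = [3, 6, 2, 7] ∈ F_11^4.


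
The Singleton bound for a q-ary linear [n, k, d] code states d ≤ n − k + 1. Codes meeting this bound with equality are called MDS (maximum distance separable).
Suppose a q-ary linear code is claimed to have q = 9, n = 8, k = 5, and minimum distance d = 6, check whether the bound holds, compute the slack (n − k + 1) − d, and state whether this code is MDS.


Singleton RHS = n − k + 1 = 4, slack = -2, bound violated (no such code; not MDS).

Singleton bound: d ≤ n − k + 1.
Here n = 8, k = 5, so n − k + 1 = 4.
Given d = 6, check d ≤ 4: NO.
Slack = (n − k + 1) − d = -2.
The slack is negative: d = 6 exceeds n − k + 1 = 4 by 2, so the Singleton bound is violated and no linear [8, 5, 6]_9 code can exist. In particular it is not MDS (MDS requires d = n − k + 1 exactly).
Description: the claimed parameters are [8, 5, 6]_9; such a code would be impossible (violates the Singleton bound).


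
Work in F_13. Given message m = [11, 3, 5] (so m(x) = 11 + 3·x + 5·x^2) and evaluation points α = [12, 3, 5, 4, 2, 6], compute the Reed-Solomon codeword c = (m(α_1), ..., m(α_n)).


c = [0, 0, 8, 12, 11, 1]

Message polynomial: m(x) = 11 + 3·x + 5·x^2 (mod 13).
For each evaluation point α_i, compute m(α_i) mod 13:
  α_1 = 12: Horner steps 5 → 11 → 0, so m(12) = 0.
  α_2 = 3: Horner steps 5 → 5 → 0, so m(3) = 0.
  α_3 = 5: Horner steps 5 → 2 → 8, so m(5) = 8.
  α_4 = 4: Horner steps 5 → 10 → 12, so m(4) = 12.
  α_5 = 2: Horner steps 5 → 0 → 11, so m(2) = 11.
  α_6 = 6: Horner steps 5 → 7 → 1, so m(6) = 1.
Codeword c = [0, 0, 8, 12, 11, 1] ∈ F_13^6.


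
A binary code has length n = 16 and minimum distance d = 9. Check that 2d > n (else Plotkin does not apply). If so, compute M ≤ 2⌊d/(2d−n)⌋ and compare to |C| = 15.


Plotkin bound M ≤ 8; given |C| = 15 > bound (violated).

Check applicability: 2d = 18, n = 16.
2d − n = 2 > 0, so Plotkin applies.
Compute d/(2d−n) = 9/2 ≈ 4.5000.
⌊d/(2d−n)⌋ = 4.
Plotkin bound: M ≤ 2·4 = 8.
Given |C| = 15, check: VIOLATED.
This |C| is above the Plotkin bound, so no binary code with n = 16, d = 9 and 15 codewords exists.


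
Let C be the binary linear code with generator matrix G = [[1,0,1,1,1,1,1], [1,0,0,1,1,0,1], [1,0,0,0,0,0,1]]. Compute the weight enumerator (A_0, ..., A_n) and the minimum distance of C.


Weight distribution: A_0 = 1, A_2 = 3, A_4 = 3, A_6 = 1. Minimum distance d = 2.

Enumerate all 2^3 = 8 messages m ∈ F_2^3.
For each, compute codeword c = mG in F_2^7, then tally its weight.
  m = 000 → c = 0000000, weight = 0.
  m = 100 → c = 1011111, weight = 6.
  m = 010 → c = 1001101, weight = 4.
  m = 110 → c = 0010010, weight = 2.
  m = 001 → c = 1000001, weight = 2.
  m = 101 → c = 0011110, weight = 4.
  m = 011 → c = 0001100, weight = 2.
  m = 111 → c = 1010011, weight = 4.
Tally weights:
  weight 0: 1 codewords.
  weight 2: 3 codewords.
  weight 4: 3 codewords.
  weight 6: 1 codewords.
Minimum distance d = smallest w > 0 with A_w > 0 = 2.
Sanity: Σ A_w = 8 = 2^3 = 8 ✓.


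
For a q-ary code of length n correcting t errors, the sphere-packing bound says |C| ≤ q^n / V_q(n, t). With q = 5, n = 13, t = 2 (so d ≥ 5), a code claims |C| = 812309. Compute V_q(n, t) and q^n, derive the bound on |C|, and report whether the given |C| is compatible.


V_q(n, t) = 1301, q^n = 1220703125, Hamming bound = 938280, |C| = 812309 ≤ bound (satisfied).

Step 1: Compute V_q(n, t) = Σ_{j=0}^2 C(n, j) (q−1)^j.
  j = 0: C(13,0)·(4)^0 = 1·1 = 1.
  j = 1: C(13,1)·(4)^1 = 13·4 = 52.
  j = 2: C(13,2)·(4)^2 = 78·16 = 1248.
  V_q(n, t) = 1 + 52 + 1248 = 1301.
Step 2: q^n = 5^13 = 1220703125.
Step 3: Hamming bound ⌊q^n / V_q(n,t)⌋ = ⌊1220703125/1301⌋ = 938280.
Step 4: Compare |C| = 812309 to 938280: satisfied.
The claimed |C| lies below the Hamming bound.


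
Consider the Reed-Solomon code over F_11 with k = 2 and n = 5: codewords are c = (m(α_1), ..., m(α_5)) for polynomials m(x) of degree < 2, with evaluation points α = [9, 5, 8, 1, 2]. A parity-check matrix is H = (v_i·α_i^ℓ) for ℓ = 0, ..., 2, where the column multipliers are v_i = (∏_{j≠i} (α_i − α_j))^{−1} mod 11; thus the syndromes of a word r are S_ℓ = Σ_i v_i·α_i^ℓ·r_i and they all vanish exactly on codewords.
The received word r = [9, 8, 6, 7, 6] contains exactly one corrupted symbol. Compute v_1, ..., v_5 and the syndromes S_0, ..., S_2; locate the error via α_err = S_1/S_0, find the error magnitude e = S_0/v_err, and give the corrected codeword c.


S = (3, 6, 1), error at position 5, error magnitude e = 7, c = [9, 8, 6, 7, 10].

Step 1: column multipliers v_i = (∏_{j≠i}(α_i − α_j))^{−1} mod 11.
  i = 1 (α = 9): (9−5)(9−8)(9−1)(9−2) = 4·1·8·7 = 224 ≡ 4, so v_1 = 4^{−1} = 3 (mod 11).
  i = 2 (α = 5): (5−9)(5−8)(5−1)(5−2) = (−4)·(−3)·4·3 = 144 ≡ 1, so v_2 = 1^{−1} = 1 (mod 11).
  i = 3 (α = 8): (8−9)(8−5)(8−1)(8−2) = (−1)·3·7·6 = −126 ≡ 6, so v_3 = 6^{−1} = 2 (mod 11).
  i = 4 (α = 1): (1−9)(1−5)(1−8)(1−2) = (−8)·(−4)·(−7)·(−1) = 224 ≡ 4, so v_4 = 4^{−1} = 3 (mod 11).
  i = 5 (α = 2): (2−9)(2−5)(2−8)(2−1) = (−7)·(−3)·(−6)·1 = −126 ≡ 6, so v_5 = 6^{−1} = 2 (mod 11).
  v = [3, 1, 2, 3, 2].
Step 2: syndromes of r = [9, 8, 6, 7, 6] (all sums mod 11).
  S_0 = Σ v_i r_i = 3·9 + 1·8 + 2·6 + 3·7 + 2·6 = 80 ≡ 3.
  S_1 = Σ v_i α_i r_i = 3·9·9 + 1·5·8 + 2·8·6 + 3·1·7 + 2·2·6 = 424 ≡ 6.
  α_i^2 mod 11 = [4, 3, 9, 1, 4].
  S_2 = Σ v_i α_i^2 r_i = 3·4·9 + 1·3·8 + 2·9·6 + 3·1·7 + 2·4·6 = 309 ≡ 1.
  S = (3, 6, 1) ≠ 0, so r is not a codeword (an error is present).
Step 3: locate the error. For a single error e at position i, S_ℓ = v_i·e·α_i^ℓ, so α_err = S_1/S_0.
  S_0^{−1} = 3^{−1} = 4 (mod 11), so α_err = 6·4 = 24 ≡ 2 = α_5. Error position i = 5.
  Consistency check: S_2/S_1 = 1·2 = 2 ≡ 2 = α_err ✓ (single-error assumption holds).
Step 4: error magnitude e = S_0/v_5 = S_0·∏_{j≠5}(α_5 − α_j) = 3·6 = 18 ≡ 7 (mod 11).
Step 5: correct position 5: c_5 = r_5 − e = 6 − 7 ≡ 10 (mod 11). Hence c = [9, 8, 6, 7, 10].
  Check: interpolating c through the α_i gives m(x) = 4 + 3·x (degree < 2) with m(α_i) = c_i for every i, so c is indeed a codeword.


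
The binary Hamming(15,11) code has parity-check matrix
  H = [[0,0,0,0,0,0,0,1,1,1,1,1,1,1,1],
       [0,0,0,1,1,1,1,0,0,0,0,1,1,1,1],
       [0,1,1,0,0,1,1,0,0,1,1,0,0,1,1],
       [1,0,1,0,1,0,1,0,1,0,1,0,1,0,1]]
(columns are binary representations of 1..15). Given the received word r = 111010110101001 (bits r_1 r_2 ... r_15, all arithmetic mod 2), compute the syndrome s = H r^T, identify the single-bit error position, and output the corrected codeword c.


s = (0, 0, 1, 1)^T, error position = 3, corrected codeword c = 110010110101001

Compute s = H r^T mod 2 one row at a time:
  s_1 = 1 + 0 + 1 + 0 + 1 + 0 + 0 + 1 = 4 ≡ 0 (mod 2).
  s_2 = 0 + 1 + 0 + 1 + 1 + 0 + 0 + 1 = 4 ≡ 0 (mod 2).
  s_3 = 1 + 1 + 0 + 1 + 1 + 0 + 0 + 1 = 5 ≡ 1 (mod 2).
  s_4 = 1 + 1 + 1 + 1 + 0 + 0 + 0 + 1 = 5 ≡ 1 (mod 2).
s = (0, 0, 1, 1)^T — this equals column 3 of H (binary 0011), so error is at position 3.
Correct: flip bit 3 of r = 111010110101001 to get c = 110010110101001.
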